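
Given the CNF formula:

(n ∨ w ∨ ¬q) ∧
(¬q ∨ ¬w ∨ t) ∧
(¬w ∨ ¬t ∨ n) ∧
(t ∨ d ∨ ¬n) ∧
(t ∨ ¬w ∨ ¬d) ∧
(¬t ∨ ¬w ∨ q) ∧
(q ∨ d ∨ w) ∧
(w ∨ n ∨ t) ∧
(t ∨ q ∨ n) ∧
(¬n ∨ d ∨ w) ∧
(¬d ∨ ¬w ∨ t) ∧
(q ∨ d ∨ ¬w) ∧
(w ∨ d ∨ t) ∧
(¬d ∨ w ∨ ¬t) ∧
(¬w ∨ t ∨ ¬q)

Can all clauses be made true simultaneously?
Yes

Yes, the formula is satisfiable.

One satisfying assignment is: w=False, n=True, d=True, t=False, q=False

Verification: With this assignment, all 15 clauses evaluate to true.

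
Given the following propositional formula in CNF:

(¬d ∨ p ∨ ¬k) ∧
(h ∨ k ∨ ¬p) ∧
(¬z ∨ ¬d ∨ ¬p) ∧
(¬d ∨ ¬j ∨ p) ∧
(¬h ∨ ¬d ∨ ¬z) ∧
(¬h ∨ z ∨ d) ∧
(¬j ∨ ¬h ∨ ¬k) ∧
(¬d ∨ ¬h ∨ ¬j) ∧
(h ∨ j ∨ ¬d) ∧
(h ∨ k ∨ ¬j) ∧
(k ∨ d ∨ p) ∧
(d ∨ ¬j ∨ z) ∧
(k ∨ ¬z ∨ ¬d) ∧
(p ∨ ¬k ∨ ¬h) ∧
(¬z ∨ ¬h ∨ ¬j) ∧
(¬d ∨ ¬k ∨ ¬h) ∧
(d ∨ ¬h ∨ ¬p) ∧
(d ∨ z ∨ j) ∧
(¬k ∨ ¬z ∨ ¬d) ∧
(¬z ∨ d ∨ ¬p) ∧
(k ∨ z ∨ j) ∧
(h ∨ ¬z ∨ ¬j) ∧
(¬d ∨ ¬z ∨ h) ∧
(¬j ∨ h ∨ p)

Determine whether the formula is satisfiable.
Yes

Yes, the formula is satisfiable.

One satisfying assignment is: h=False, z=False, p=True, d=True, k=True, j=True

Verification: With this assignment, all 24 clauses evaluate to true.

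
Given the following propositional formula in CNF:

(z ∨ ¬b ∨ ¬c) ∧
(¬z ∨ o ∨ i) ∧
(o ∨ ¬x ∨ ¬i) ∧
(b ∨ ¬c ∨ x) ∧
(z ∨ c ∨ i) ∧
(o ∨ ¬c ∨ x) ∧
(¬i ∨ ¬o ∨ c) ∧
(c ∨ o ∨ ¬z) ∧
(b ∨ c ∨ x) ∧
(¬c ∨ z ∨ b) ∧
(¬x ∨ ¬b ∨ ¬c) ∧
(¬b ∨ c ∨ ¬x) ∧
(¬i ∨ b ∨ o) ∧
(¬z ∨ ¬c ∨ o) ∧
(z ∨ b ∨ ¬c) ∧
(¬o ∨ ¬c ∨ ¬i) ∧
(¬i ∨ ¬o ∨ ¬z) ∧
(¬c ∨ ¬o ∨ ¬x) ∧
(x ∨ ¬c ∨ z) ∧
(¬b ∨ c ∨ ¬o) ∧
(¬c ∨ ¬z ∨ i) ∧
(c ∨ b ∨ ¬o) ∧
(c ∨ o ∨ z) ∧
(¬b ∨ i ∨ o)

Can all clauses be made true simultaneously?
No

No, the formula is not satisfiable.

No assignment of truth values to the variables can make all 24 clauses true simultaneously.

The formula is UNSAT (unsatisfiable).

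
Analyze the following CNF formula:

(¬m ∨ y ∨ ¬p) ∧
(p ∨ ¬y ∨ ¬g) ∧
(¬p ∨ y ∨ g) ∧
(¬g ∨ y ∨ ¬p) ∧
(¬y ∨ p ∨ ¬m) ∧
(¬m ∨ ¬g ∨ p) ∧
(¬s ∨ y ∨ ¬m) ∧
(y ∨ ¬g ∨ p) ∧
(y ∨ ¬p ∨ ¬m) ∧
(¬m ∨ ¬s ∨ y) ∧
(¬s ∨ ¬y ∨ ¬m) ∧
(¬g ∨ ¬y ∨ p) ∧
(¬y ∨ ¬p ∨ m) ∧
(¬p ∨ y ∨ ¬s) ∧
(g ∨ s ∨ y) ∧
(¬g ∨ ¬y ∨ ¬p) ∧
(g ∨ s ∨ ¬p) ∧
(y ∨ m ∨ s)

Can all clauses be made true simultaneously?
Yes

Yes, the formula is satisfiable.

One satisfying assignment is: p=False, m=False, y=False, s=True, g=False

Verification: With this assignment, all 18 clauses evaluate to true.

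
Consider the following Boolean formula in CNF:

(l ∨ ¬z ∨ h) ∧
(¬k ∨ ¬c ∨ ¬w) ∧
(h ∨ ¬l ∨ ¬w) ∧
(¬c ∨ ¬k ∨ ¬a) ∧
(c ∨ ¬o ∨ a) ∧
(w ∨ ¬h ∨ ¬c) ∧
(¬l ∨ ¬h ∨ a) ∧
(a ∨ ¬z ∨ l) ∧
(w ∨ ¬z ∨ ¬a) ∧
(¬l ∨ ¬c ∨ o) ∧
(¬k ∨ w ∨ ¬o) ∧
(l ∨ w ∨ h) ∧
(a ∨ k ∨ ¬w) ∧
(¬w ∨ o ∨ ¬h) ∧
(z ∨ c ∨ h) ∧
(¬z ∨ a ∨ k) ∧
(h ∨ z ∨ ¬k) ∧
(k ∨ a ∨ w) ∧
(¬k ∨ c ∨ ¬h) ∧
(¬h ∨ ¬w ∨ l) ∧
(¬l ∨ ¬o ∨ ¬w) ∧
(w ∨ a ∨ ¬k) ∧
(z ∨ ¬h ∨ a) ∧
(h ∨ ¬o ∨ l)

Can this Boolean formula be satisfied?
Yes

Yes, the formula is satisfiable.

One satisfying assignment is: o=False, h=True, a=True, z=False, c=False, l=False, k=False, w=False

Verification: With this assignment, all 24 clauses evaluate to true.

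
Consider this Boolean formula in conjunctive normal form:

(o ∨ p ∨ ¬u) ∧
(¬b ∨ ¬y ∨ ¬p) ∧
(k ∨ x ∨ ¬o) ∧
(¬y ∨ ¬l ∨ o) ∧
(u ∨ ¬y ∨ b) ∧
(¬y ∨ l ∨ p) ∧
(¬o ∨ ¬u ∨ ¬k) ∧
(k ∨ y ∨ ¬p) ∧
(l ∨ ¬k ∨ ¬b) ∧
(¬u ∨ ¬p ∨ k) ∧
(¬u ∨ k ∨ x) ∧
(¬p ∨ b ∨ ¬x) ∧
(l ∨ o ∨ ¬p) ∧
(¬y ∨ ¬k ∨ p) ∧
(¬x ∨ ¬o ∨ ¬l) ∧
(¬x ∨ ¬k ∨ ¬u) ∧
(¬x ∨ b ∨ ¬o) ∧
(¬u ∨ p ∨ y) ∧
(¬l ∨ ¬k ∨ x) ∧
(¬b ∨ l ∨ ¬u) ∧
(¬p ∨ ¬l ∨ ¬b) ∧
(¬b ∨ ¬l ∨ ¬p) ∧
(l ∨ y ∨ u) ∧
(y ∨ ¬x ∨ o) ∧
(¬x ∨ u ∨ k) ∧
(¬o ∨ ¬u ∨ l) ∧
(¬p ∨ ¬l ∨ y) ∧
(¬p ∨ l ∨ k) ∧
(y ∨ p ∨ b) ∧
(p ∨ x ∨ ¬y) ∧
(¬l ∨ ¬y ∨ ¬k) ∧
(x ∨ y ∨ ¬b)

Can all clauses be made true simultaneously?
No

No, the formula is not satisfiable.

No assignment of truth values to the variables can make all 32 clauses true simultaneously.

The formula is UNSAT (unsatisfiable).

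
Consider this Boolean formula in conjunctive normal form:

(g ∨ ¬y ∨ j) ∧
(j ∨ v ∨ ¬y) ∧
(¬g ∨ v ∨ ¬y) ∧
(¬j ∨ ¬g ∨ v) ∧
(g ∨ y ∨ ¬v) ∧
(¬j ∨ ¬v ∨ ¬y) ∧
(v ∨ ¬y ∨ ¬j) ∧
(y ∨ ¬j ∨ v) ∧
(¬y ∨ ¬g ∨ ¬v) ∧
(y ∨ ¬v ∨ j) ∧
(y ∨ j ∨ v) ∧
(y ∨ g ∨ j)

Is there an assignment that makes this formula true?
Yes

Yes, the formula is satisfiable.

One satisfying assignment is: g=True, v=True, y=False, j=True

Verification: With this assignment, all 12 clauses evaluate to true.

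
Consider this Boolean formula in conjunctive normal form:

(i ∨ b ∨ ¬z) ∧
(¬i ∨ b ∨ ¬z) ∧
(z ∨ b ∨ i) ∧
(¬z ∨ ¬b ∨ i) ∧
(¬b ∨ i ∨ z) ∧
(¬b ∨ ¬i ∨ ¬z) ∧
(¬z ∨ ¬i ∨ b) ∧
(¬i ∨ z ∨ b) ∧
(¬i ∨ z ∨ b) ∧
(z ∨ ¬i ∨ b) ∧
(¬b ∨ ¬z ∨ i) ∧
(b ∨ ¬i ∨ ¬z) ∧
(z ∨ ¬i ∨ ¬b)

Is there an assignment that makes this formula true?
No

No, the formula is not satisfiable.

No assignment of truth values to the variables can make all 13 clauses true simultaneously.

The formula is UNSAT (unsatisfiable).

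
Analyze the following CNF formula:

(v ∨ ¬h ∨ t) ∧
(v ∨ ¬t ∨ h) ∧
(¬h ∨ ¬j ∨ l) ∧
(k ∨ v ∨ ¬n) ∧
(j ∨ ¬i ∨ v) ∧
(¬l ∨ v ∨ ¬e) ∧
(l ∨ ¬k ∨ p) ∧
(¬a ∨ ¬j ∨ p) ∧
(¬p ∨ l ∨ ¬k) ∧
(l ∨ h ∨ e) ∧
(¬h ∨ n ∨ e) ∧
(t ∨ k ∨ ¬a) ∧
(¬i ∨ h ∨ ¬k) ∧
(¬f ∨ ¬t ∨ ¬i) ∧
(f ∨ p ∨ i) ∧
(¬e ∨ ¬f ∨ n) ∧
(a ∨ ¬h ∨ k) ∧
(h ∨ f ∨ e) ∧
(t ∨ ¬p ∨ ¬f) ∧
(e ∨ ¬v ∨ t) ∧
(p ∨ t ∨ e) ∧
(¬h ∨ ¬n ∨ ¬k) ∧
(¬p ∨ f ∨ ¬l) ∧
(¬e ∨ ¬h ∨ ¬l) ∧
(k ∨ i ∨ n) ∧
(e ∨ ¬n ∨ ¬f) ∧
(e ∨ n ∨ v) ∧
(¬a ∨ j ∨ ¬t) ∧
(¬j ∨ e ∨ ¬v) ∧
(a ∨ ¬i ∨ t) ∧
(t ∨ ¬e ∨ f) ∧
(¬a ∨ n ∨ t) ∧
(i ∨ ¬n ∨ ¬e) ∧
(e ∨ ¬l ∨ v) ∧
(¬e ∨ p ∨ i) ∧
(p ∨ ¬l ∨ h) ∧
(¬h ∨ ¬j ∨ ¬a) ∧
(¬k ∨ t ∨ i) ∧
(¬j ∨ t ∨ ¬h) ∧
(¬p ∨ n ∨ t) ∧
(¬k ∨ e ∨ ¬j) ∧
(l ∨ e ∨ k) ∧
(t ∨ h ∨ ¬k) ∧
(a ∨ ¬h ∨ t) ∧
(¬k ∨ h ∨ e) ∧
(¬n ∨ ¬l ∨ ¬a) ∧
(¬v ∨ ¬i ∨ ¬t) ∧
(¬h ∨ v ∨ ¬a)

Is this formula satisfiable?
No

No, the formula is not satisfiable.

No assignment of truth values to the variables can make all 48 clauses true simultaneously.

The formula is UNSAT (unsatisfiable).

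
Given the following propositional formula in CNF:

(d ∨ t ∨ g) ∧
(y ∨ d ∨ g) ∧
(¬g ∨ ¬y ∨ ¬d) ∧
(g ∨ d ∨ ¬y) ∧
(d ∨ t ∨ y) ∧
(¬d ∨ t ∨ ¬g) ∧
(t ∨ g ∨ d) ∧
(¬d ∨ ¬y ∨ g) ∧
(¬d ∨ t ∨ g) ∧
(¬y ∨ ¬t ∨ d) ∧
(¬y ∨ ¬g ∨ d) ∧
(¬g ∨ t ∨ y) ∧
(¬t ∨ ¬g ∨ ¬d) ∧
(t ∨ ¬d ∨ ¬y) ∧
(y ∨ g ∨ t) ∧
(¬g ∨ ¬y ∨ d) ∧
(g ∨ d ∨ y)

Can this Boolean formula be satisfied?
Yes

Yes, the formula is satisfiable.

One satisfying assignment is: d=True, g=False, y=False, t=True

Verification: With this assignment, all 17 clauses evaluate to true.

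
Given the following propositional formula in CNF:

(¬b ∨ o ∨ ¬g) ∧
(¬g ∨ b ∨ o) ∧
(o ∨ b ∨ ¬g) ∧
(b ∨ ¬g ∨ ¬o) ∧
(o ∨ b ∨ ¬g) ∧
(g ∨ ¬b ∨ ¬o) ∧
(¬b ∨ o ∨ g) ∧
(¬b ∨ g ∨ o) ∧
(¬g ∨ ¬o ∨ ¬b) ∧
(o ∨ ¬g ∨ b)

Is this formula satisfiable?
Yes

Yes, the formula is satisfiable.

One satisfying assignment is: g=False, b=False, o=False

Verification: With this assignment, all 10 clauses evaluate to true.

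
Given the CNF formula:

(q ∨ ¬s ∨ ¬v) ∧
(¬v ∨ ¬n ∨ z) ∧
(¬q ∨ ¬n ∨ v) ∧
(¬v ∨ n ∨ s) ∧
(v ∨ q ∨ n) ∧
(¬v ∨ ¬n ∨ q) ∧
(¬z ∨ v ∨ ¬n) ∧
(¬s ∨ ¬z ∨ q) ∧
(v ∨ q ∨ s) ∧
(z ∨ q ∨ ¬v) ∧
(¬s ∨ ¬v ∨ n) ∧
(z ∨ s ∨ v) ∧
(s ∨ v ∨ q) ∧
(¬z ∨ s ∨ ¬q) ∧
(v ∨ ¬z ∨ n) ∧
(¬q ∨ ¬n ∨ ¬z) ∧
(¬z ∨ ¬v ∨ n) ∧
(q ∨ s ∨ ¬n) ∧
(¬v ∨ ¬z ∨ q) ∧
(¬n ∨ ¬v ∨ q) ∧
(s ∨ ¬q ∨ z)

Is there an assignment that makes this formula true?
Yes

Yes, the formula is satisfiable.

One satisfying assignment is: v=False, n=False, z=False, s=True, q=True

Verification: With this assignment, all 21 clauses evaluate to true.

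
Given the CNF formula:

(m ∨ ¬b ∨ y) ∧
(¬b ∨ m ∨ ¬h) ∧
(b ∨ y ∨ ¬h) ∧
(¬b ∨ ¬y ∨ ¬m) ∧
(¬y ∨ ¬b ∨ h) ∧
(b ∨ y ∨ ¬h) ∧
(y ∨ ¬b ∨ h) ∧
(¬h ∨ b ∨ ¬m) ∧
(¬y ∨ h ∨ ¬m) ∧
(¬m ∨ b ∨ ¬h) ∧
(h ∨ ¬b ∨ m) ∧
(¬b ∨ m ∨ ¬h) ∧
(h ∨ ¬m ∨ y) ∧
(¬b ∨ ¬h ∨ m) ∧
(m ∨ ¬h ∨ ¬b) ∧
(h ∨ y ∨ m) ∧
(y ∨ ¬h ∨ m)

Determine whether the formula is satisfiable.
Yes

Yes, the formula is satisfiable.

One satisfying assignment is: m=False, h=False, b=False, y=True

Verification: With this assignment, all 17 clauses evaluate to true.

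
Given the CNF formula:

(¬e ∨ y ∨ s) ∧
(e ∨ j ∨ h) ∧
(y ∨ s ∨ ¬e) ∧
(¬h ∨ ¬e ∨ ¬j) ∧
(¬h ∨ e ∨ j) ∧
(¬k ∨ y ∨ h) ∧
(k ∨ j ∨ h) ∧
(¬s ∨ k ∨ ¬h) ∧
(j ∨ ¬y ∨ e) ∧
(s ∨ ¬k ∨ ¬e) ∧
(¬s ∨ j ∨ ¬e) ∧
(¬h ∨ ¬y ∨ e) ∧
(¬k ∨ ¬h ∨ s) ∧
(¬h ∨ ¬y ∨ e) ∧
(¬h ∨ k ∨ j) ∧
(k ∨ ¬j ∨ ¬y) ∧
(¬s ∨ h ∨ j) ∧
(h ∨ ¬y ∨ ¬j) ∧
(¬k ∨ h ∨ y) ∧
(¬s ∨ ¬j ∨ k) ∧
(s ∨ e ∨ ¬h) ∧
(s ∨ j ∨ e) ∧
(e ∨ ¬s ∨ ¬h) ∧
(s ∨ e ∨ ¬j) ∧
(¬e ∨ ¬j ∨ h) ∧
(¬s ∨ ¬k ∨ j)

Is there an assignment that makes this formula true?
No

No, the formula is not satisfiable.

No assignment of truth values to the variables can make all 26 clauses true simultaneously.

The formula is UNSAT (unsatisfiable).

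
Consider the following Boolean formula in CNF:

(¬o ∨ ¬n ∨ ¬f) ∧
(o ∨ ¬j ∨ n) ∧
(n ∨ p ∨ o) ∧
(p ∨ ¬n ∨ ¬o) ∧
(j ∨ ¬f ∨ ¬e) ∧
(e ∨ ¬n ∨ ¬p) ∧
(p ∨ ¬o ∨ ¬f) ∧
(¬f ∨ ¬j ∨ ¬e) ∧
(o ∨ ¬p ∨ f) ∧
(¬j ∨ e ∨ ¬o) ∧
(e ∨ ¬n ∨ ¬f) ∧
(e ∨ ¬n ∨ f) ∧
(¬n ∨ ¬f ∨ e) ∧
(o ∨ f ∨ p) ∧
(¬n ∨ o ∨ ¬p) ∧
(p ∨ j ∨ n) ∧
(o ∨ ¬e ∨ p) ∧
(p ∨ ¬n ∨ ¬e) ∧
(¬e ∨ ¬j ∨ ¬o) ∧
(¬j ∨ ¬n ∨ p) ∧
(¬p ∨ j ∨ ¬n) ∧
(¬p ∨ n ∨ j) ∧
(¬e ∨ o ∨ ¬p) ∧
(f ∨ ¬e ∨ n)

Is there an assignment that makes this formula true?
No

No, the formula is not satisfiable.

No assignment of truth values to the variables can make all 24 clauses true simultaneously.

The formula is UNSAT (unsatisfiable).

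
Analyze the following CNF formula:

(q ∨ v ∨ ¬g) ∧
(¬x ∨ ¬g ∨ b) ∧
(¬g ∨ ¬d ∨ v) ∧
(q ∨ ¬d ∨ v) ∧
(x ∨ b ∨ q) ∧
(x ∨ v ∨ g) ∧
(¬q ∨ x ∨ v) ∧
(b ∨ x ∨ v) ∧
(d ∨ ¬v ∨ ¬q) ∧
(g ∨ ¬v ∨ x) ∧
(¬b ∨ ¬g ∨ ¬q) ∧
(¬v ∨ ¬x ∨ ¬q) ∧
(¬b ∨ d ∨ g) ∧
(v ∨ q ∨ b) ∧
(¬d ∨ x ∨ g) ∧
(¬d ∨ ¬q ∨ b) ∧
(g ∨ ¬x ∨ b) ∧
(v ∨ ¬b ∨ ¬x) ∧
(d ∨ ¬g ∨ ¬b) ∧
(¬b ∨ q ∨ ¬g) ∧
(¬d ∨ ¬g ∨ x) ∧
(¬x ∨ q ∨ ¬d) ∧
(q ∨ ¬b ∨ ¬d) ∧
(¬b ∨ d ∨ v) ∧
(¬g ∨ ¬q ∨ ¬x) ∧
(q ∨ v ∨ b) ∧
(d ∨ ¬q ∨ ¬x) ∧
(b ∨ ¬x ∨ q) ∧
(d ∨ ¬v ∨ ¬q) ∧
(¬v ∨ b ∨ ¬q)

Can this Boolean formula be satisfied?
No

No, the formula is not satisfiable.

No assignment of truth values to the variables can make all 30 clauses true simultaneously.

The formula is UNSAT (unsatisfiable).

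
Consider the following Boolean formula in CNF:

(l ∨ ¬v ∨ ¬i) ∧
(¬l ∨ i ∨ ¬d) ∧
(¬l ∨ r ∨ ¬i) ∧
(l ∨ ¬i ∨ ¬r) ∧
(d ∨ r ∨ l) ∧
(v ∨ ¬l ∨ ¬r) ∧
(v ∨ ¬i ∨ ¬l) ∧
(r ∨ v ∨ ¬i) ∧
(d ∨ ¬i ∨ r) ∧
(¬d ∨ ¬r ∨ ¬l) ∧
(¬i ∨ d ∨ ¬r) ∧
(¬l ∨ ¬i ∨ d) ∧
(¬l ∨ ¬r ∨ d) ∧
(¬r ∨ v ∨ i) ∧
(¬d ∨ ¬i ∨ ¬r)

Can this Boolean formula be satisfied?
Yes

Yes, the formula is satisfiable.

One satisfying assignment is: r=False, v=False, i=False, d=False, l=True

Verification: With this assignment, all 15 clauses evaluate to true.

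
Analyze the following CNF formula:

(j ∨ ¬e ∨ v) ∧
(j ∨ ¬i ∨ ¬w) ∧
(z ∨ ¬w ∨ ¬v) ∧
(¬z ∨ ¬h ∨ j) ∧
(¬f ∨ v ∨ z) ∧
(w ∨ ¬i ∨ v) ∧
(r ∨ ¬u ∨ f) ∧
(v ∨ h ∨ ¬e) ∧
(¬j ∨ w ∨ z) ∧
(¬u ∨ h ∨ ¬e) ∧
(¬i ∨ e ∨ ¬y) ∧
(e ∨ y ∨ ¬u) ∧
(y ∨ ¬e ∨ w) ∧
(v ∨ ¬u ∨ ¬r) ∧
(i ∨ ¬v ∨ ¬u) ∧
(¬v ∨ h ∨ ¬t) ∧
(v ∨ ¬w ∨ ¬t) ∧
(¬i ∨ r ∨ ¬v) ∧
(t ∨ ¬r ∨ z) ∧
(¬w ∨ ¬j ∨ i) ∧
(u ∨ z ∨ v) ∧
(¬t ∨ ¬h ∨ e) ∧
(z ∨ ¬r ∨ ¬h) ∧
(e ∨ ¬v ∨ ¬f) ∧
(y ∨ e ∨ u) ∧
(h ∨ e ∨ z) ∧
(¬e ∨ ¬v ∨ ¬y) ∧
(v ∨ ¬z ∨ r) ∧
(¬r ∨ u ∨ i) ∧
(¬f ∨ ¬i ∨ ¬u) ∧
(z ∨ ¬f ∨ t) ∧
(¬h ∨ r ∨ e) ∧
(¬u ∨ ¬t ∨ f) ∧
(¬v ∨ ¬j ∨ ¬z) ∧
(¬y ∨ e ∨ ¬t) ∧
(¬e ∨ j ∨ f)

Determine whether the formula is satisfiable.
Yes

Yes, the formula is satisfiable.

One satisfying assignment is: h=False, e=True, u=False, w=True, z=True, v=True, t=False, i=False, r=False, y=False, j=False, f=True

Verification: With this assignment, all 36 clauses evaluate to true.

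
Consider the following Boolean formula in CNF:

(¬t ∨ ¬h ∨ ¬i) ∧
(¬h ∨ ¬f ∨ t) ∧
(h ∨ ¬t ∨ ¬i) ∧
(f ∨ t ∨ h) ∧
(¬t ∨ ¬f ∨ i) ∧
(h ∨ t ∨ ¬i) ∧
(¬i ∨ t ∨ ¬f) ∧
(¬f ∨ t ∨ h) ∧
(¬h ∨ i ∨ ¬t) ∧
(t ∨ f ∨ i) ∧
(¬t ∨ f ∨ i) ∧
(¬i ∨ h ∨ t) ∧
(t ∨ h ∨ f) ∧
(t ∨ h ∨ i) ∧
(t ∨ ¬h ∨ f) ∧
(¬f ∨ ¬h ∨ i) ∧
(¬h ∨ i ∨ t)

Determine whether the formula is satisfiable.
No

No, the formula is not satisfiable.

No assignment of truth values to the variables can make all 17 clauses true simultaneously.

The formula is UNSAT (unsatisfiable).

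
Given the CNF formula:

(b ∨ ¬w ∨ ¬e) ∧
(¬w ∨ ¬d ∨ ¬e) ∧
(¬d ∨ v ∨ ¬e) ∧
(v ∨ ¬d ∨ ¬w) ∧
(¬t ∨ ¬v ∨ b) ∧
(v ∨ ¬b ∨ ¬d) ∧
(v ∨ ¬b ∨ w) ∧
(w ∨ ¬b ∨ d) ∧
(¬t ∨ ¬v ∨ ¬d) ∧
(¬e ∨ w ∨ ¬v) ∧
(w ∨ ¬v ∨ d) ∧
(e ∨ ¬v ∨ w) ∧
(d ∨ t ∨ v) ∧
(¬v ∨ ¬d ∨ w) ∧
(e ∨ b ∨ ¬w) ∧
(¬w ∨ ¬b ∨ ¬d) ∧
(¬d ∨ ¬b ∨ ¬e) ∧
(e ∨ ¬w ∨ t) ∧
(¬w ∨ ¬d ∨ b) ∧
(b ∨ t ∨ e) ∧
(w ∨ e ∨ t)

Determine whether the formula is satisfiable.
Yes

Yes, the formula is satisfiable.

One satisfying assignment is: e=False, d=False, v=False, b=True, t=True, w=True

Verification: With this assignment, all 21 clauses evaluate to true.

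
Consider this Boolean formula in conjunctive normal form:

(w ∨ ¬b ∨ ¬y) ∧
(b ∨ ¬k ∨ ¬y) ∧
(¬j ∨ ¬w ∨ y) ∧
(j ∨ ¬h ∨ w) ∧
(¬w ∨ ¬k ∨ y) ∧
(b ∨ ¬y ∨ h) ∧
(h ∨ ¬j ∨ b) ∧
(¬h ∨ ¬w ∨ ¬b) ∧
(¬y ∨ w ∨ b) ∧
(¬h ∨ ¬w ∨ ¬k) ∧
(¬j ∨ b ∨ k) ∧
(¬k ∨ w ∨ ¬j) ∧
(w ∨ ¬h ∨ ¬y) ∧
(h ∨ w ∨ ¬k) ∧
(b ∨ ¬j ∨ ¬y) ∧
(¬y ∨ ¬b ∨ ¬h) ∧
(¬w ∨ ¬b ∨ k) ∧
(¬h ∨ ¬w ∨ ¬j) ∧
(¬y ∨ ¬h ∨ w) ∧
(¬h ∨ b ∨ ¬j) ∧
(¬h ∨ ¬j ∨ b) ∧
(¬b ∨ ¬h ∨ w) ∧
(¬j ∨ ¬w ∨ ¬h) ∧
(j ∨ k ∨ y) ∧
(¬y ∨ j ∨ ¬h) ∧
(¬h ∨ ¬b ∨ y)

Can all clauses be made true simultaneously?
Yes

Yes, the formula is satisfiable.

One satisfying assignment is: j=False, b=True, k=True, w=True, y=True, h=False

Verification: With this assignment, all 26 clauses evaluate to true.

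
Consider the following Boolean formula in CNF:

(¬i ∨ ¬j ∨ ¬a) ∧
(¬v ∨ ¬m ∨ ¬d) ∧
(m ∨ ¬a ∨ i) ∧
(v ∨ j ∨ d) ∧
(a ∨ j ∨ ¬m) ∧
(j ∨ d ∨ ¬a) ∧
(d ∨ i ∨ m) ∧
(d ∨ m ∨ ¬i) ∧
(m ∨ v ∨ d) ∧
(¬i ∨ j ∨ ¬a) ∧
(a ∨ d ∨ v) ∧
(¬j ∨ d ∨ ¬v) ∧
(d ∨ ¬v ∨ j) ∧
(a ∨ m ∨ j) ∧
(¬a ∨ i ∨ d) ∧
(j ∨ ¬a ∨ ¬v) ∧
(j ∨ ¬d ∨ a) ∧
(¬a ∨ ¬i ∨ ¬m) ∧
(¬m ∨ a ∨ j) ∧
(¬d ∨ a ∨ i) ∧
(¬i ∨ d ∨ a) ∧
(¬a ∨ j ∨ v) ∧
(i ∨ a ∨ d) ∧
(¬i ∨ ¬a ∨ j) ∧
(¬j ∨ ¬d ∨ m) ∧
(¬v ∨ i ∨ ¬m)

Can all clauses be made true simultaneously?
Yes

Yes, the formula is satisfiable.

One satisfying assignment is: v=False, d=True, a=False, i=True, j=True, m=True

Verification: With this assignment, all 26 clauses evaluate to true.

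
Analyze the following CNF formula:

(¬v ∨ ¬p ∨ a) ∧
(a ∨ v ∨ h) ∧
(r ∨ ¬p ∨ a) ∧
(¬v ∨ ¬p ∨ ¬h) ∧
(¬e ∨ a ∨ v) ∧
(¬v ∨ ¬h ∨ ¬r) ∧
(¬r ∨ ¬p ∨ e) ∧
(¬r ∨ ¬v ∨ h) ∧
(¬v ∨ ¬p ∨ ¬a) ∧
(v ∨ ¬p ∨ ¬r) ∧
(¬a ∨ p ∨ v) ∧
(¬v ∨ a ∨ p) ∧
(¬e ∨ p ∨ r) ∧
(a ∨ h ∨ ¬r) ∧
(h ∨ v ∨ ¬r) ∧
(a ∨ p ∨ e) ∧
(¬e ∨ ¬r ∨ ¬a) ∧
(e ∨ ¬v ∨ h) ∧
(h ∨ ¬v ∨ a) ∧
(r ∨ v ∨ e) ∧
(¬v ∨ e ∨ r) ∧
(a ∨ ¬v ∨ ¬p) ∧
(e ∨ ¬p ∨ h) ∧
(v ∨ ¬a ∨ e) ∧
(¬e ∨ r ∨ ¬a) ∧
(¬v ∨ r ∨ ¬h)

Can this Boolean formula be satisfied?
No

No, the formula is not satisfiable.

No assignment of truth values to the variables can make all 26 clauses true simultaneously.

The formula is UNSAT (unsatisfiable).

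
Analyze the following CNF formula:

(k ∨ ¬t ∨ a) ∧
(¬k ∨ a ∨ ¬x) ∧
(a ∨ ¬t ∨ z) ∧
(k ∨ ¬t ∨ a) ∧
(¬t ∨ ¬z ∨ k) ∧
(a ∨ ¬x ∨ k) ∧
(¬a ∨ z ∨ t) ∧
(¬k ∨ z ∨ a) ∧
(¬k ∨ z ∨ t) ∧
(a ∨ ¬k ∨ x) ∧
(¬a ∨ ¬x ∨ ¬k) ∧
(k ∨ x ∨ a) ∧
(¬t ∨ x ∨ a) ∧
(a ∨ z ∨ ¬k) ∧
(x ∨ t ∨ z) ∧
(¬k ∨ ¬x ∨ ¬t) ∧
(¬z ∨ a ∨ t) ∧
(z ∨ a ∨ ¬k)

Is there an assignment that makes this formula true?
Yes

Yes, the formula is satisfiable.

One satisfying assignment is: k=False, t=False, z=True, x=False, a=True

Verification: With this assignment, all 18 clauses evaluate to true.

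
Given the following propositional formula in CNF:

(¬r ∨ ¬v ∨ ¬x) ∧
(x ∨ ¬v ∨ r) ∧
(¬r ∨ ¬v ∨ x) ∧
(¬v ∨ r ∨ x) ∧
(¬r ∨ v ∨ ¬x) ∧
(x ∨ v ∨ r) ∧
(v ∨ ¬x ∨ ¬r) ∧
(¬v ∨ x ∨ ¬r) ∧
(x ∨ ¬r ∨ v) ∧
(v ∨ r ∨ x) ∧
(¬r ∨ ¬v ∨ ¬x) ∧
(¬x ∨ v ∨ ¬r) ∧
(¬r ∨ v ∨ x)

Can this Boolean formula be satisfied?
Yes

Yes, the formula is satisfiable.

One satisfying assignment is: x=True, v=True, r=False

Verification: With this assignment, all 13 clauses evaluate to true.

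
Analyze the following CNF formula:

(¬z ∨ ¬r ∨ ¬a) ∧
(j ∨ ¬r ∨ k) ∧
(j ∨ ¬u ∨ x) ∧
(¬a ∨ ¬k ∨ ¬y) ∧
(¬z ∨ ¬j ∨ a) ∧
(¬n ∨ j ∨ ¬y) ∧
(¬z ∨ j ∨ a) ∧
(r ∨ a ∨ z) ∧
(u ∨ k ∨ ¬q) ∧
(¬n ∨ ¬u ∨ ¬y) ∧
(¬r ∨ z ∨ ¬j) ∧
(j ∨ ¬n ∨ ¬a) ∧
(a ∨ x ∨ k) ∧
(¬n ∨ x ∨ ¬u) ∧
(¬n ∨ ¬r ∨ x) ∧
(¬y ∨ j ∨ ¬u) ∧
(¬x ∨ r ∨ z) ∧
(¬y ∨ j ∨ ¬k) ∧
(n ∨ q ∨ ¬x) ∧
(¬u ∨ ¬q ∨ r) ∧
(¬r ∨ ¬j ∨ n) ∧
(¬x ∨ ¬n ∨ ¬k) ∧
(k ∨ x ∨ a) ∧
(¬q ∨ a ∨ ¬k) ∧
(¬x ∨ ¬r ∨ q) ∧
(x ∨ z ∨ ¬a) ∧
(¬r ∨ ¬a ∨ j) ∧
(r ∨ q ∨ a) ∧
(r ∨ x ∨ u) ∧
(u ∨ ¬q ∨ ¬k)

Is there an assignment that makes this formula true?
Yes

Yes, the formula is satisfiable.

One satisfying assignment is: q=False, u=False, j=False, a=False, x=False, k=True, n=False, z=False, y=False, r=True

Verification: With this assignment, all 30 clauses evaluate to true.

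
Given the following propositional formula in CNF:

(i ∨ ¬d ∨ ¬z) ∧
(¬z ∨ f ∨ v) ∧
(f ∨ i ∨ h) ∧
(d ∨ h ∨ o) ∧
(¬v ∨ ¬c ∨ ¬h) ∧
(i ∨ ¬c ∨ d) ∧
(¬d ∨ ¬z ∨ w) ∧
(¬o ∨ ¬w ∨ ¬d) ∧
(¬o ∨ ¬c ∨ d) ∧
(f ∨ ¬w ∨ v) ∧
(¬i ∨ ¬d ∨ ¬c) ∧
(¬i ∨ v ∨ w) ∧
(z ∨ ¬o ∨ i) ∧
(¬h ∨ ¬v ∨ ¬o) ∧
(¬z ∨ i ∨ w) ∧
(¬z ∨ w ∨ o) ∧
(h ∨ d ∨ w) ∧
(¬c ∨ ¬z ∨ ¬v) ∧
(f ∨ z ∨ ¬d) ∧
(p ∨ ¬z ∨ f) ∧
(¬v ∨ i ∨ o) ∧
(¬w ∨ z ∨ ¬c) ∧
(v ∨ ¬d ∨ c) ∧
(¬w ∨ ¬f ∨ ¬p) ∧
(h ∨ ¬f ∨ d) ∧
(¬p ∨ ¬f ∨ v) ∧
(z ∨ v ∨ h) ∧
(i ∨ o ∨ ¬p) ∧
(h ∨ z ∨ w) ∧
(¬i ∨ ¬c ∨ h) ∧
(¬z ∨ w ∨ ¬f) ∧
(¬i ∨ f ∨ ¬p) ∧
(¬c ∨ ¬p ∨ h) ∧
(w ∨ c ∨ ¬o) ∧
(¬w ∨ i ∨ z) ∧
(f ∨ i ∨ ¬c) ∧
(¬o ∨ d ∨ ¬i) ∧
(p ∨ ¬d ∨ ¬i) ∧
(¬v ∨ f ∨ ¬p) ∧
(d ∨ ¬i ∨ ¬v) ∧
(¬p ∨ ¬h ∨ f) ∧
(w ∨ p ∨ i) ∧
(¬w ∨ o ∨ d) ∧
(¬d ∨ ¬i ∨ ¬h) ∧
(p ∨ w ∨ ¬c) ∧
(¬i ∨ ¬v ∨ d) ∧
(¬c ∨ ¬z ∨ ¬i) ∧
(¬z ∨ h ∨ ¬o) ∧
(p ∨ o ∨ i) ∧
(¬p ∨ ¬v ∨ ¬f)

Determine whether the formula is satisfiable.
Yes

Yes, the formula is satisfiable.

One satisfying assignment is: v=False, d=False, h=True, f=True, c=False, i=False, w=True, p=False, z=True, o=True

Verification: With this assignment, all 50 clauses evaluate to true.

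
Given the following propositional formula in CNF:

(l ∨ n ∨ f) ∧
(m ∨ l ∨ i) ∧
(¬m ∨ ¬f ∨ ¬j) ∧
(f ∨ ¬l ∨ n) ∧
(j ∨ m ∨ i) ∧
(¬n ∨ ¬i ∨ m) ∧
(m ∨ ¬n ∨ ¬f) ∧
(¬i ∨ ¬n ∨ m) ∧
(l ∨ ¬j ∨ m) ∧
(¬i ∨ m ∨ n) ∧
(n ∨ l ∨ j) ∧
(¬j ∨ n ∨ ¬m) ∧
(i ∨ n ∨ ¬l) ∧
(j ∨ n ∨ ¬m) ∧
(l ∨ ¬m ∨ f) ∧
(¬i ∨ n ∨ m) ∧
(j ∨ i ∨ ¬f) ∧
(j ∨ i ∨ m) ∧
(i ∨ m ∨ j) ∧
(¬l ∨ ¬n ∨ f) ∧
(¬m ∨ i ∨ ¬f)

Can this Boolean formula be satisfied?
Yes

Yes, the formula is satisfiable.

One satisfying assignment is: f=True, i=True, j=False, m=True, n=True, l=False

Verification: With this assignment, all 21 clauses evaluate to true.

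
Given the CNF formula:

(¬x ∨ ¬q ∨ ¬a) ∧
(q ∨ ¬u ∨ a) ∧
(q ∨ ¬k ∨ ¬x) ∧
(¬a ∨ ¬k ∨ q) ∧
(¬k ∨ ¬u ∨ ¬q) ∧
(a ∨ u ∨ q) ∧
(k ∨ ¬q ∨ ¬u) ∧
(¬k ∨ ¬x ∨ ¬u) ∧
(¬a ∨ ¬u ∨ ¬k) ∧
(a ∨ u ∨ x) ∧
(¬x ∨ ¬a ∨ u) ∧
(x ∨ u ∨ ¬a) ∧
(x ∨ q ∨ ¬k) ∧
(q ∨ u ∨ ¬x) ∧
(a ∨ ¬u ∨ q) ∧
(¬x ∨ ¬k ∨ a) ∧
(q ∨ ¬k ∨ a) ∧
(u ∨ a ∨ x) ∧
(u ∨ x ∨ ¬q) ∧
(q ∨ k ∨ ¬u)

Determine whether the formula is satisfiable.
Yes

Yes, the formula is satisfiable.

One satisfying assignment is: a=False, k=False, u=False, q=True, x=True

Verification: With this assignment, all 20 clauses evaluate to true.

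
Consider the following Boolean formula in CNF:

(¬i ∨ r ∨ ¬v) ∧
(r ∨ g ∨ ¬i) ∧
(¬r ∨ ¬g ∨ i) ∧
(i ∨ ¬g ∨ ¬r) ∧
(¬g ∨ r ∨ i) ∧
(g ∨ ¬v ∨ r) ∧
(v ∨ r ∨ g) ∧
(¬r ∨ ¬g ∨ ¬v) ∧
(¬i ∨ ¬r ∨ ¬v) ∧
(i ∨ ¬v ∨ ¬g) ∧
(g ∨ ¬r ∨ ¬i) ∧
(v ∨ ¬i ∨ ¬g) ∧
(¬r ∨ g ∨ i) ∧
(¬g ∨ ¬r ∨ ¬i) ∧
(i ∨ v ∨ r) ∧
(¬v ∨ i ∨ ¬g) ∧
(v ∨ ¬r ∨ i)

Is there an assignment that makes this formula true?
No

No, the formula is not satisfiable.

No assignment of truth values to the variables can make all 17 clauses true simultaneously.

The formula is UNSAT (unsatisfiable).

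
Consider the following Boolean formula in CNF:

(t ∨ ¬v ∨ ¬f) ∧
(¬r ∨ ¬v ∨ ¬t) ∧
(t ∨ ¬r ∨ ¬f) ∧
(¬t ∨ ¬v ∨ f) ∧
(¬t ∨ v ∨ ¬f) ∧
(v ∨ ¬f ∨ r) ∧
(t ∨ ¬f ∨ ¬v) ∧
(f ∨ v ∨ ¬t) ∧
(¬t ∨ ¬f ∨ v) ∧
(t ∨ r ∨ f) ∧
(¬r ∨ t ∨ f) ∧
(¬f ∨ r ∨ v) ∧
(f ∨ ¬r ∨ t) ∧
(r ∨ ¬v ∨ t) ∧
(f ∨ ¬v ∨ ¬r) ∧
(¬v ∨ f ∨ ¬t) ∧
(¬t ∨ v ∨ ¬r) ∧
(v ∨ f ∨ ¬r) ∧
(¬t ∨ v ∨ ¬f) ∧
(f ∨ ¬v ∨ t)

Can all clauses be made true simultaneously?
Yes

Yes, the formula is satisfiable.

One satisfying assignment is: r=False, v=True, f=True, t=True

Verification: With this assignment, all 20 clauses evaluate to true.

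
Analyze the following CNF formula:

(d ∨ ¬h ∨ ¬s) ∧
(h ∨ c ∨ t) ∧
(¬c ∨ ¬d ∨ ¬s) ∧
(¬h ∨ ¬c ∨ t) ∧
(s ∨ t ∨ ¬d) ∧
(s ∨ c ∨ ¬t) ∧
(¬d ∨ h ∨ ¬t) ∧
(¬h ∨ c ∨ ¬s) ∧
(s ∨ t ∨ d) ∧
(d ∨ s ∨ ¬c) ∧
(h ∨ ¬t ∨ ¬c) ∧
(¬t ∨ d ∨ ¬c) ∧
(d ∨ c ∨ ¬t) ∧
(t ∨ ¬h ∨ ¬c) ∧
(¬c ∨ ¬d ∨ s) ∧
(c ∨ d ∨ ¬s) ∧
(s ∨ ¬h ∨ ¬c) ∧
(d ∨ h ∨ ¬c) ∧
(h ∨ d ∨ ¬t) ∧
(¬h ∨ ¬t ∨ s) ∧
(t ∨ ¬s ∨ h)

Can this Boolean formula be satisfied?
No

No, the formula is not satisfiable.

No assignment of truth values to the variables can make all 21 clauses true simultaneously.

The formula is UNSAT (unsatisfiable).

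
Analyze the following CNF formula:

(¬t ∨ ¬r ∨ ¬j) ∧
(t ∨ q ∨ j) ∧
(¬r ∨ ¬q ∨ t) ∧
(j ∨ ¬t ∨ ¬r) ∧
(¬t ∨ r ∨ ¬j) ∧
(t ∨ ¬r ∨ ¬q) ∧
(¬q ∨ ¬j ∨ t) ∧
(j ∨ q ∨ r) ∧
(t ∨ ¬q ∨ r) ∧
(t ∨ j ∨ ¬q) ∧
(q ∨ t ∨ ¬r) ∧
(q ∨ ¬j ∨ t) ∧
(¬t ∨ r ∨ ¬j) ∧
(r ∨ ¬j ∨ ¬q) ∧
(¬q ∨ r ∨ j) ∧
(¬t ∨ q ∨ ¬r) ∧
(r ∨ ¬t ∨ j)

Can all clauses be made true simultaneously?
No

No, the formula is not satisfiable.

No assignment of truth values to the variables can make all 17 clauses true simultaneously.

The formula is UNSAT (unsatisfiable).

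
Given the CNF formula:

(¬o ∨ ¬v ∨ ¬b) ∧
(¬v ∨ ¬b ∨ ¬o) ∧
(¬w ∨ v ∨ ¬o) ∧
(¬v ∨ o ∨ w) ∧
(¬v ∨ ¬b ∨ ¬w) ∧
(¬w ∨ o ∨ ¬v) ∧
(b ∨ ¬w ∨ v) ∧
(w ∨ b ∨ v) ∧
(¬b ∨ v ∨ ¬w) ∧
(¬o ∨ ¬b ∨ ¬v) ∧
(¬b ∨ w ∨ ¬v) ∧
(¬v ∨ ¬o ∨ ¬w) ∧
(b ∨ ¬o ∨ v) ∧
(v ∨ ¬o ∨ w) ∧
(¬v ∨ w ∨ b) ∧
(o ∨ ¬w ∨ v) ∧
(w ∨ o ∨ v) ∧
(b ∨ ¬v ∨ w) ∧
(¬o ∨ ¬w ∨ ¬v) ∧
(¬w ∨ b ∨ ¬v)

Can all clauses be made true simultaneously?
No

No, the formula is not satisfiable.

No assignment of truth values to the variables can make all 20 clauses true simultaneously.

The formula is UNSAT (unsatisfiable).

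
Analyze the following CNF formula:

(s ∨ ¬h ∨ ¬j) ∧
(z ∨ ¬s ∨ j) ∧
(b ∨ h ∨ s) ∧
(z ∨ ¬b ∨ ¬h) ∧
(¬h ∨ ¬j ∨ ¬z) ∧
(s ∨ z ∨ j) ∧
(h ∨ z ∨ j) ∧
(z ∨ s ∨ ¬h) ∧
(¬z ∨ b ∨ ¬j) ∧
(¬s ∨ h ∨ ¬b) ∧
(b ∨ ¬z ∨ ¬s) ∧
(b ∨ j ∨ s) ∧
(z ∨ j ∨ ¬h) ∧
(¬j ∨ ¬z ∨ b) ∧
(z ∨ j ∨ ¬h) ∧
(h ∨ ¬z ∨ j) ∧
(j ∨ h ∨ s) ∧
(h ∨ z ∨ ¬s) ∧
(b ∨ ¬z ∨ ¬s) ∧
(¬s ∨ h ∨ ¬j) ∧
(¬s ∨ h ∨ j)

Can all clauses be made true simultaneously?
Yes

Yes, the formula is satisfiable.

One satisfying assignment is: b=True, j=False, z=True, s=False, h=True

Verification: With this assignment, all 21 clauses evaluate to true.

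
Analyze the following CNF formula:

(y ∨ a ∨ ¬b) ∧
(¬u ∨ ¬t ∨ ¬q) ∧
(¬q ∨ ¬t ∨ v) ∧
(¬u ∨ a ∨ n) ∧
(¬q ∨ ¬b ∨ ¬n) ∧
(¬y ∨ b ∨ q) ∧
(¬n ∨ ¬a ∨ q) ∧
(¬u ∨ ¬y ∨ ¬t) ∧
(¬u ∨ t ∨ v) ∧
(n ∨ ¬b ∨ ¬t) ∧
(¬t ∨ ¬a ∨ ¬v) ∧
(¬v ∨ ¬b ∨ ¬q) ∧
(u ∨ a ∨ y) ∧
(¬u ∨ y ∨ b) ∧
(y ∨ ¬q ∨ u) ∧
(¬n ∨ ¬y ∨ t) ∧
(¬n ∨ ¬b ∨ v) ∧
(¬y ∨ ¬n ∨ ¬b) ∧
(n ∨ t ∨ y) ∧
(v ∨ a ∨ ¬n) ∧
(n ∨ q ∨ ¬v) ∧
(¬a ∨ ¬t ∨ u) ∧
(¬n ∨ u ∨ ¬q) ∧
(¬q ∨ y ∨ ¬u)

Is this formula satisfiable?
Yes

Yes, the formula is satisfiable.

One satisfying assignment is: b=True, v=False, t=False, q=False, u=False, y=True, n=False, a=False

Verification: With this assignment, all 24 clauses evaluate to true.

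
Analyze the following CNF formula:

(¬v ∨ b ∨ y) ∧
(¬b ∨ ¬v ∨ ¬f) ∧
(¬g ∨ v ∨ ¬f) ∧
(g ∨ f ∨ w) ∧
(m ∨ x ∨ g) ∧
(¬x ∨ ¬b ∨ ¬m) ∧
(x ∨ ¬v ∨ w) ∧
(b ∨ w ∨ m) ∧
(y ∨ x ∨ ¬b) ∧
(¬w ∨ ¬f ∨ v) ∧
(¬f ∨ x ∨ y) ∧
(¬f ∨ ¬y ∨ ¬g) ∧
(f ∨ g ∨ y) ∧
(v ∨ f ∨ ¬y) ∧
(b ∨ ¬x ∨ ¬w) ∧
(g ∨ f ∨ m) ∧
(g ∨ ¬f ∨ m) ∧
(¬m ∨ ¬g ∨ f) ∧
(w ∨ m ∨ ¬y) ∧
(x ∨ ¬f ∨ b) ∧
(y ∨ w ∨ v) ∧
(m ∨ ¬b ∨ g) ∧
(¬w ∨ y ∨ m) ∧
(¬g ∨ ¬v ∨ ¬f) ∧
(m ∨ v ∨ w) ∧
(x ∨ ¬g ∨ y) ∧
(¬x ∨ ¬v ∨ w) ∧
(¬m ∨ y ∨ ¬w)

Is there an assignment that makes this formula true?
Yes

Yes, the formula is satisfiable.

One satisfying assignment is: v=False, b=True, y=True, f=True, m=True, x=False, w=False, g=False

Verification: With this assignment, all 28 clauses evaluate to true.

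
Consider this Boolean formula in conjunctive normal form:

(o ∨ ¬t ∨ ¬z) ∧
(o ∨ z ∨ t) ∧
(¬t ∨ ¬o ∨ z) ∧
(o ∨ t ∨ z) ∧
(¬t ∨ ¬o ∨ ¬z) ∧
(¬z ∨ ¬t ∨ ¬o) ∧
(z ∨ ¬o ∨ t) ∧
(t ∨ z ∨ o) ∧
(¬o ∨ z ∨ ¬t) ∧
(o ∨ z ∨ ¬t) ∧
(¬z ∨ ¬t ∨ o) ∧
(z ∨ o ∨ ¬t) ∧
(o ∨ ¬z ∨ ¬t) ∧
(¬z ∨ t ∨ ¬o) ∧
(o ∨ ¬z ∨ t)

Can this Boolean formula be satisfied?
No

No, the formula is not satisfiable.

No assignment of truth values to the variables can make all 15 clauses true simultaneously.

The formula is UNSAT (unsatisfiable).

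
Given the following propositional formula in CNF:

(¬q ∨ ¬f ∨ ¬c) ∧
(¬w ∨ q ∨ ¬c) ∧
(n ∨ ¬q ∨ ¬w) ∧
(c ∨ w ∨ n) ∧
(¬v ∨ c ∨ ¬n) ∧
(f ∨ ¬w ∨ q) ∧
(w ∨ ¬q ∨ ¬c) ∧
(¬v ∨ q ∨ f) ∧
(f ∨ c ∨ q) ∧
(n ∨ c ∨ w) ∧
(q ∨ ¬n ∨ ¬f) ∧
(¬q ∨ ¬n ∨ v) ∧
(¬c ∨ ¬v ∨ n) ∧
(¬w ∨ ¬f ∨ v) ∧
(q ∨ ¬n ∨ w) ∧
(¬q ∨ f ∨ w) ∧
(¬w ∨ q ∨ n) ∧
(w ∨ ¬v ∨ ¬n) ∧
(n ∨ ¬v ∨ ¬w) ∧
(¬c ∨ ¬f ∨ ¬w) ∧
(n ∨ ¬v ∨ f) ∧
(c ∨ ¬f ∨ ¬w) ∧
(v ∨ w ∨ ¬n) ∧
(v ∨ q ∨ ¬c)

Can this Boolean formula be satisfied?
Yes

Yes, the formula is satisfiable.

One satisfying assignment is: n=True, v=True, f=False, c=True, q=True, w=True

Verification: With this assignment, all 24 clauses evaluate to true.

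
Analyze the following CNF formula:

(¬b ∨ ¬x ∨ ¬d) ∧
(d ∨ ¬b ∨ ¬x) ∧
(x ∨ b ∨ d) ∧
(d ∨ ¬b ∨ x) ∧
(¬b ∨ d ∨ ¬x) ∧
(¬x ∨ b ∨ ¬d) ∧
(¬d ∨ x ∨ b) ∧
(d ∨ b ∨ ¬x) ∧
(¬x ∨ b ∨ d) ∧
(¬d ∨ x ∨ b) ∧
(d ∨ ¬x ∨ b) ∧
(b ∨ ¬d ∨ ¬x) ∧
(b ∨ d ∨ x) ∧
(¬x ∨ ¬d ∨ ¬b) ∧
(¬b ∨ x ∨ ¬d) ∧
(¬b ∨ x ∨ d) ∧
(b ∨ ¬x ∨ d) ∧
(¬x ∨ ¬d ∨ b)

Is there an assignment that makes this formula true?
No

No, the formula is not satisfiable.

No assignment of truth values to the variables can make all 18 clauses true simultaneously.

The formula is UNSAT (unsatisfiable).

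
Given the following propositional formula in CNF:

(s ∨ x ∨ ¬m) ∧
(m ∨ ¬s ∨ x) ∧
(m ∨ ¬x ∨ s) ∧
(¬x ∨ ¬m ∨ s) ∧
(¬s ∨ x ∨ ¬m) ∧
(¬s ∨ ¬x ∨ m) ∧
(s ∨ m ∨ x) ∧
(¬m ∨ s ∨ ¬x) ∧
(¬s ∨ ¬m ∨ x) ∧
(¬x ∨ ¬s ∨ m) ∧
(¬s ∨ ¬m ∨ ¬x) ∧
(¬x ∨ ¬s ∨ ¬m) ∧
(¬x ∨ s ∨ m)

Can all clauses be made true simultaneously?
No

No, the formula is not satisfiable.

No assignment of truth values to the variables can make all 13 clauses true simultaneously.

The formula is UNSAT (unsatisfiable).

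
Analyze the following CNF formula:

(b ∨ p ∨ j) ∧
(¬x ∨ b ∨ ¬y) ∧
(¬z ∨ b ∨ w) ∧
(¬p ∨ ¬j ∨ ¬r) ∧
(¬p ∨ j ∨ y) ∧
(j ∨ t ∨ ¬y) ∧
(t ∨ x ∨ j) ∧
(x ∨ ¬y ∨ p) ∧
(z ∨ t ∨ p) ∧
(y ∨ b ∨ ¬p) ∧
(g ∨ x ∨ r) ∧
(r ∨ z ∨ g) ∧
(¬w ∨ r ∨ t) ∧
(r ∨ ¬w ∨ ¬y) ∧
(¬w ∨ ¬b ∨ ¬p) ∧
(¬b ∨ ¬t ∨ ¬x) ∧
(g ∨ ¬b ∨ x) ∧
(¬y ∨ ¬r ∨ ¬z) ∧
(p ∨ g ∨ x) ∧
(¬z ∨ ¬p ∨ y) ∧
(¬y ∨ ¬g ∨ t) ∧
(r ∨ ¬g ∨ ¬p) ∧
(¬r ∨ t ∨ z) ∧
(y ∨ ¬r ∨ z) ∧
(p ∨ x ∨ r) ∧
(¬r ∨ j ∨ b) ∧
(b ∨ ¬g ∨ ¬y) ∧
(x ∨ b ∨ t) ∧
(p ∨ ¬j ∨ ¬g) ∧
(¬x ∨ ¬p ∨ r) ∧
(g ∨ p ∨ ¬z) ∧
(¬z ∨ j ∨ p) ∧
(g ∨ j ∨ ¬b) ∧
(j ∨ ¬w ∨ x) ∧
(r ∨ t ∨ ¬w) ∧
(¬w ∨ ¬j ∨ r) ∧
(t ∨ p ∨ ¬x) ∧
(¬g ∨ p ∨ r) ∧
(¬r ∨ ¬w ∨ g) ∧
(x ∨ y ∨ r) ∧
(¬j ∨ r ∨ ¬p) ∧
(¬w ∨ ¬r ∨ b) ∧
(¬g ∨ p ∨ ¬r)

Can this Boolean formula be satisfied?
Yes

Yes, the formula is satisfiable.

One satisfying assignment is: z=False, y=True, x=False, p=True, g=True, r=True, b=True, t=True, w=False, j=False

Verification: With this assignment, all 43 clauses evaluate to true.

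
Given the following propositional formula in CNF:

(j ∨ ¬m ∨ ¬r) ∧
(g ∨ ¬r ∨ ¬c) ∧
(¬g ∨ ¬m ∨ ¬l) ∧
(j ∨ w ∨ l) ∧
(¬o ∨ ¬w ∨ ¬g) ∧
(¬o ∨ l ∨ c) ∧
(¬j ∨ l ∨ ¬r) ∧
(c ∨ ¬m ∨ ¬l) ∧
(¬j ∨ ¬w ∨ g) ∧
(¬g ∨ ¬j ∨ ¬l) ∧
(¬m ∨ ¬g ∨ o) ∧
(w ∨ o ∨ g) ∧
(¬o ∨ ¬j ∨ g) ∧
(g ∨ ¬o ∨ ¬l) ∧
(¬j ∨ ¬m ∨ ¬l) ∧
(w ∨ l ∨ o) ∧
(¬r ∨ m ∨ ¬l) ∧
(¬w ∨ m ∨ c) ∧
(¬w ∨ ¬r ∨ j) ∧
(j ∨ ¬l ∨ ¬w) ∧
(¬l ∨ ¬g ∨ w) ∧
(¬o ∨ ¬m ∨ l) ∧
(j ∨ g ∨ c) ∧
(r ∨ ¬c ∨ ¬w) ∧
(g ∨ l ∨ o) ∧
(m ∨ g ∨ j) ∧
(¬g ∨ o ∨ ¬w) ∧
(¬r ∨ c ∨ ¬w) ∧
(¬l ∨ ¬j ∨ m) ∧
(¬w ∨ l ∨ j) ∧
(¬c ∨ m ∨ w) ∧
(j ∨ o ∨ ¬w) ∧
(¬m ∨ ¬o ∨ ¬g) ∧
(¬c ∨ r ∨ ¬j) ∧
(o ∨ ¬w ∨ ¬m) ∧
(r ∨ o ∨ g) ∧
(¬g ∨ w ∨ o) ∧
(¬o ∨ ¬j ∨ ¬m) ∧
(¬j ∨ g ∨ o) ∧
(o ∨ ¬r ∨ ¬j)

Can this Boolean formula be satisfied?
No

No, the formula is not satisfiable.

No assignment of truth values to the variables can make all 40 clauses true simultaneously.

The formula is UNSAT (unsatisfiable).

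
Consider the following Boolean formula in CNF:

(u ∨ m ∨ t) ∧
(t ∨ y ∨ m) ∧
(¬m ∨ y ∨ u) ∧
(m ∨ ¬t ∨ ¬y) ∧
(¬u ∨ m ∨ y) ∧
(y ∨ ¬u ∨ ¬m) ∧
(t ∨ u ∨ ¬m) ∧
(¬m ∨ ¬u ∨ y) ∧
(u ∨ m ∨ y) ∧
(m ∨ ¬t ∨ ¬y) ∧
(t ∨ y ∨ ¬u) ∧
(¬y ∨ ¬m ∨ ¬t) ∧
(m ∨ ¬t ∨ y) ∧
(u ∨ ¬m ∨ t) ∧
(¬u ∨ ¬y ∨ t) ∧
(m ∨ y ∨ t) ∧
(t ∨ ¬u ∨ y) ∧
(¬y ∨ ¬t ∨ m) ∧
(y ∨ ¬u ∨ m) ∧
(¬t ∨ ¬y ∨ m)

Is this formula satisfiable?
No

No, the formula is not satisfiable.

No assignment of truth values to the variables can make all 20 clauses true simultaneously.

The formula is UNSAT (unsatisfiable).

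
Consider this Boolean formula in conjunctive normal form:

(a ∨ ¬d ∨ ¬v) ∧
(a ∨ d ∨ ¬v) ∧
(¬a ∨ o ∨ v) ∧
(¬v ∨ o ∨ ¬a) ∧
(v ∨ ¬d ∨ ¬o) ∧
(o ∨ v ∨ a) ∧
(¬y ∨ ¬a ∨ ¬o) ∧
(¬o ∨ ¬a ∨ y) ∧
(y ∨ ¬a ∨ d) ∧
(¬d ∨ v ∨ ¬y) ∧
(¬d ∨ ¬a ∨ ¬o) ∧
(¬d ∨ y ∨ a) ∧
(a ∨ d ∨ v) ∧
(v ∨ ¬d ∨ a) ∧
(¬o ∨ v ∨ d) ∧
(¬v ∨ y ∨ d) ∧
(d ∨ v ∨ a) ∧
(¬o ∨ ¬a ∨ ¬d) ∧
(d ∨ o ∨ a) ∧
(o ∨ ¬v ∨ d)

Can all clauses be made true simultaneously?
No

No, the formula is not satisfiable.

No assignment of truth values to the variables can make all 20 clauses true simultaneously.

The formula is UNSAT (unsatisfiable).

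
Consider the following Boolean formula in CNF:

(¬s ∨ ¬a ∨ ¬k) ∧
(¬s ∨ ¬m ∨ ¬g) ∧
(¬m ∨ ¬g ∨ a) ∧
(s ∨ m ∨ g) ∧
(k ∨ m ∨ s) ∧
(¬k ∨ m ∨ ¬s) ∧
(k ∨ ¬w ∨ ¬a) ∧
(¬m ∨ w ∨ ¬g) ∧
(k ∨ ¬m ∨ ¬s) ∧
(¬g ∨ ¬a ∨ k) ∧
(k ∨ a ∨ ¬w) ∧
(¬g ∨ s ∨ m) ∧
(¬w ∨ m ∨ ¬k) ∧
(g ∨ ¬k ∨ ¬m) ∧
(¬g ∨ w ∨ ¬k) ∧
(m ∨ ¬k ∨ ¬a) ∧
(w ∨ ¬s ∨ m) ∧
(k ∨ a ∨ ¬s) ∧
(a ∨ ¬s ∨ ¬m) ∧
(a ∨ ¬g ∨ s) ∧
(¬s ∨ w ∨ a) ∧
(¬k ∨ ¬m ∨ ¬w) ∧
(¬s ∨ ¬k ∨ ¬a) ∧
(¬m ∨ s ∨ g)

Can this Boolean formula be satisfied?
No

No, the formula is not satisfiable.

No assignment of truth values to the variables can make all 24 clauses true simultaneously.

The formula is UNSAT (unsatisfiable).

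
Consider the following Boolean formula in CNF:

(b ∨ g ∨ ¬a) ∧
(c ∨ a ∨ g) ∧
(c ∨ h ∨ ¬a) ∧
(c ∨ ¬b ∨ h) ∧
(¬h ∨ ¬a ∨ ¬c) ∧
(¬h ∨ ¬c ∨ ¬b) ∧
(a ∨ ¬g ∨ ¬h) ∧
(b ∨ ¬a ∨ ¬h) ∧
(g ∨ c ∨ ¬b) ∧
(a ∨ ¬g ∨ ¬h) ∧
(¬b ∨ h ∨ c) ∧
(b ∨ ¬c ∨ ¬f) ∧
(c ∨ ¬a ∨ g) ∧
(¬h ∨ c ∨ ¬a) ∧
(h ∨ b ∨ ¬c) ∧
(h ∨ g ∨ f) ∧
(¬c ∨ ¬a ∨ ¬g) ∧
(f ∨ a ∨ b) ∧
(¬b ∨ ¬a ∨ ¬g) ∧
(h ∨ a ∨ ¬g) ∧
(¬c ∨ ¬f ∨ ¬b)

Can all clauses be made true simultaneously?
No

No, the formula is not satisfiable.

No assignment of truth values to the variables can make all 21 clauses true simultaneously.

The formula is UNSAT (unsatisfiable).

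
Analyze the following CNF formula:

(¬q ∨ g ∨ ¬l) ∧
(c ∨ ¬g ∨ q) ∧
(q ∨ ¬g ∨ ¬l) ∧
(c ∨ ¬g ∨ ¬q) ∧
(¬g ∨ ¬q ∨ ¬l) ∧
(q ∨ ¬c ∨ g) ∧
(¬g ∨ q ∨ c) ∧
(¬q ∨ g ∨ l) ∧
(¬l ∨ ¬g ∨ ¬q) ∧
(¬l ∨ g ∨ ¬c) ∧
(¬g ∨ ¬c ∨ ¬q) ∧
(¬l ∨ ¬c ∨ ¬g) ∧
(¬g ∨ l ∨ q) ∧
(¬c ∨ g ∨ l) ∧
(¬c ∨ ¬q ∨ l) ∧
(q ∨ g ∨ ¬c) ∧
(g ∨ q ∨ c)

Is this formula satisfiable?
No

No, the formula is not satisfiable.

No assignment of truth values to the variables can make all 17 clauses true simultaneously.

The formula is UNSAT (unsatisfiable).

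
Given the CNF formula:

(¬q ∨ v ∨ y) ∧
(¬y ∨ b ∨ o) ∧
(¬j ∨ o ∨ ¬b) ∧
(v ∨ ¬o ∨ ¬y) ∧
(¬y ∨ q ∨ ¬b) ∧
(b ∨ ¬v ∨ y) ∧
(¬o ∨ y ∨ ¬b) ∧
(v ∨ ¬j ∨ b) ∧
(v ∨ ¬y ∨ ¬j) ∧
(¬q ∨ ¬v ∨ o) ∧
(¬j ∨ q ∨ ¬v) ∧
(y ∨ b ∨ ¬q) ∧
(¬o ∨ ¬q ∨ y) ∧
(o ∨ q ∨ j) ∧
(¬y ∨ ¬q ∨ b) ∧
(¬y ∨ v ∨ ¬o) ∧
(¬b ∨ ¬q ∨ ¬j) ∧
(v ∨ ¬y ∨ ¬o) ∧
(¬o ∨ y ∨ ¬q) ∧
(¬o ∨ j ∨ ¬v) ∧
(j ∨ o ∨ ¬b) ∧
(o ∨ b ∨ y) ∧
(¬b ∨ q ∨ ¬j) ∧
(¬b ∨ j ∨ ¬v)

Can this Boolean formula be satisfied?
Yes

Yes, the formula is satisfiable.

One satisfying assignment is: y=False, v=False, j=False, b=False, o=True, q=False

Verification: With this assignment, all 24 clauses evaluate to true.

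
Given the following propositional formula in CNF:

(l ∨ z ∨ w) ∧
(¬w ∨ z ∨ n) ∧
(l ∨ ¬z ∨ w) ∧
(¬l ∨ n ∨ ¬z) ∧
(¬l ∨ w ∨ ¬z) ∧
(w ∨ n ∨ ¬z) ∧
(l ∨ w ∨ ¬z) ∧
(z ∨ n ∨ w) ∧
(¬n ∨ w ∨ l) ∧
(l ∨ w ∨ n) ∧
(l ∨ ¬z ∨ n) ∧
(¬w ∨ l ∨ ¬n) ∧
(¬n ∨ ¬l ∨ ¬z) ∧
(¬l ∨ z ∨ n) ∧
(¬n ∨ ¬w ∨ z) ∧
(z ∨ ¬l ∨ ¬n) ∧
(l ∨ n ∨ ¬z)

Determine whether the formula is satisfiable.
No

No, the formula is not satisfiable.

No assignment of truth values to the variables can make all 17 clauses true simultaneously.

The formula is UNSAT (unsatisfiable).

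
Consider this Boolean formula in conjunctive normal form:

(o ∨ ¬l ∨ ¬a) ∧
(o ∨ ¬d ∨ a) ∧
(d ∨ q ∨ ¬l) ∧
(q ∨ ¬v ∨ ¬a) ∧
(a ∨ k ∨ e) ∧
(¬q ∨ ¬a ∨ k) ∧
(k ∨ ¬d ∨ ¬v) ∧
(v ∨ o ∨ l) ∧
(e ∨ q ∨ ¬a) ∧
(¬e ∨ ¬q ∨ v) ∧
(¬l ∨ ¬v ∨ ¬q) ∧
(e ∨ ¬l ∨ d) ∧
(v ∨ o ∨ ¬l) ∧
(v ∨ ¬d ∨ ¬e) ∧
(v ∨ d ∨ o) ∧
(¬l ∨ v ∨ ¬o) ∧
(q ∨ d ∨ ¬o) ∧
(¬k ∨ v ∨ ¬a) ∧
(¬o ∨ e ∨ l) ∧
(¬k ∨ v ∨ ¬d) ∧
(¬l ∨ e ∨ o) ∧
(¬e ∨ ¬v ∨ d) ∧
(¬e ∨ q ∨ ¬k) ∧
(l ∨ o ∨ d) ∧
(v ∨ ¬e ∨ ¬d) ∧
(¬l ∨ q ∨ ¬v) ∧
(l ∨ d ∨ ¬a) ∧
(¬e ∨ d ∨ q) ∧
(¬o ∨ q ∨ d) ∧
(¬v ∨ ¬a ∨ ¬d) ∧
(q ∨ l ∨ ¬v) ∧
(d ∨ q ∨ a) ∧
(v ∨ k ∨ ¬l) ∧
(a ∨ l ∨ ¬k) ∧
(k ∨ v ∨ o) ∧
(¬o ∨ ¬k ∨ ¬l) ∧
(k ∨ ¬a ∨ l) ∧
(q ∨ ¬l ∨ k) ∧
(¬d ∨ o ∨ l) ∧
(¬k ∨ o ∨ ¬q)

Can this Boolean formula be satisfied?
No

No, the formula is not satisfiable.

No assignment of truth values to the variables can make all 40 clauses true simultaneously.

The formula is UNSAT (unsatisfiable).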